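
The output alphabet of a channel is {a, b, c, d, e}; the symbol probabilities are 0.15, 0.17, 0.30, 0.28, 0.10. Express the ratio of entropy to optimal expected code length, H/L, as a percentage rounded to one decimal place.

98.3%

Entropy H = −Σ p log₂ p ≈ 2.2126 bits.
Huffman merges: 1/10+3/20→1/4; 17/100+1/4→21/50; 7/25+3/10→29/50; 21/50+29/50→1. L = 9/4 ≈ 2.2500.
Efficiency = H/L = 2.2126/2.2500 = 98.3%.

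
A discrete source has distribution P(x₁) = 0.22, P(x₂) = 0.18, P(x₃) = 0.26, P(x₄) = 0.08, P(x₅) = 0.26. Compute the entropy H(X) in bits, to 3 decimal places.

2.228 bits

H = −Σ pᵢ log₂ pᵢ.
−0.22·log₂(0.22) = 0.4806
−0.18·log₂(0.18) = 0.4453
−0.26·log₂(0.26) = 0.5053
−0.08·log₂(0.08) = 0.2915
−0.26·log₂(0.26) = 0.5053
Sum ≈ 2.2280 → 2.228 bits.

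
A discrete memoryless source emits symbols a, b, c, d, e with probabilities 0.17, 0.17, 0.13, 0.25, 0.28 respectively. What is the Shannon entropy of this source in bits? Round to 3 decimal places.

H = −Σ pᵢ log₂ pᵢ.
−0.17·log₂(0.17) = 0.4346
−0.17·log₂(0.17) = 0.4346
−0.13·log₂(0.13) = 0.3826
−0.25·log₂(0.25) = 0.5000
−0.28·log₂(0.28) = 0.5142
Sum ≈ 2.2660 → 2.266 bits.

2.266 bits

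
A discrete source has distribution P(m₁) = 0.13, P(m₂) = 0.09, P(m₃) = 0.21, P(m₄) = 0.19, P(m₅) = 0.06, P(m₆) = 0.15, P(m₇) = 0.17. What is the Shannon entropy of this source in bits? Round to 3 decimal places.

2.712 bits

H = −Σ pᵢ log₂ pᵢ.
−0.13·log₂(0.13) = 0.3826
−0.09·log₂(0.09) = 0.3127
−0.21·log₂(0.21) = 0.4728
−0.19·log₂(0.19) = 0.4552
−0.06·log₂(0.06) = 0.2435
−0.15·log₂(0.15) = 0.4105
−0.17·log₂(0.17) = 0.4346
Sum ≈ 2.7120 → 2.712 bits.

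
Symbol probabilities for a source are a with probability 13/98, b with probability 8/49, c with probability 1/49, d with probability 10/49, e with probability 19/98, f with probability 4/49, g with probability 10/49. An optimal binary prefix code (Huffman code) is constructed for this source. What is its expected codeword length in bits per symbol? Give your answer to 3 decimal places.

Repeatedly combine the two least-probable nodes; the expected code length is the sum of the merged weights.
merge 1/49 + 4/49 → 5/49
merge 5/49 + 13/98 → 23/98
merge 8/49 + 19/98 → 5/14
merge 10/49 + 10/49 → 20/49
merge 23/98 + 5/14 → 29/49
merge 20/49 + 29/49 → 1
L = 5/49 + 23/98 + 5/14 + 20/49 + 29/49 + 1 = 132/49 ≈ 2.694 bits/symbol.

2.694 bits/symbol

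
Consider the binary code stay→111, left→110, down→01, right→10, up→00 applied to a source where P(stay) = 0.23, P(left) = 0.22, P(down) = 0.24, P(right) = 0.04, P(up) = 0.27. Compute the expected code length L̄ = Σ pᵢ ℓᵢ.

2.45 bits/symbol

L̄ = Σ pᵢ·ℓᵢ = 0.23·3 + 0.22·3 + 0.24·2 + 0.04·2 + 0.27·2 = 2.45 bits/symbol.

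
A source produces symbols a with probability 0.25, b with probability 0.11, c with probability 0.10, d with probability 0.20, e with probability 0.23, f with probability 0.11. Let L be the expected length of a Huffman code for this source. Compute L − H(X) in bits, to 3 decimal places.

Entropy H = −Σ p log₂ p ≈ 2.4848 bits.
Huffman merges: 1/10+11/100→21/100; 11/100+1/5→31/100; 21/100+23/100→11/25; 1/4+31/100→14/25; 11/25+14/25→1. L = 63/25 ≈ 2.5200.
L − H = 2.5200 − 2.4848 = 0.035 bits.

0.035 bits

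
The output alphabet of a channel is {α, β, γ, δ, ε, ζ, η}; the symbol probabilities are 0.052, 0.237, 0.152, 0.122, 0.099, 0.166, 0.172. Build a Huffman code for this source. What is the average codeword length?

2.742 bits/symbol

Repeatedly combine the two least-probable nodes; the expected code length is the sum of the merged weights.
merge 13/250 + 99/1000 → 151/1000
merge 61/500 + 151/1000 → 273/1000
merge 19/125 + 83/500 → 159/500
merge 43/250 + 237/1000 → 409/1000
merge 273/1000 + 159/500 → 591/1000
merge 409/1000 + 591/1000 → 1
L = 151/1000 + 273/1000 + 159/500 + 409/1000 + 591/1000 + 1 = 1371/500 = 2.742 bits/symbol.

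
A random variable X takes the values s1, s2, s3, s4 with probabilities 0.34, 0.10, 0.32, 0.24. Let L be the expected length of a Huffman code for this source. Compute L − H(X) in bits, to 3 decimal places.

0.118 bits

Entropy H = −Σ p log₂ p ≈ 1.8815 bits.
Huffman merges: 1/10+6/25→17/50; 8/25+17/50→33/50; 17/50+33/50→1. L = 2 ≈ 2.0000.
L − H = 2.0000 − 1.8815 = 0.118 bits.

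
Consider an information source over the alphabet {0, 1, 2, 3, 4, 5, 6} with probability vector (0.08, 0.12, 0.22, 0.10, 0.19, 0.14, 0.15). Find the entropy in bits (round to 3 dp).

2.734 bits

H = −Σ pᵢ log₂ pᵢ.
−0.08·log₂(0.08) = 0.2915
−0.12·log₂(0.12) = 0.3671
−0.22·log₂(0.22) = 0.4806
−0.10·log₂(0.10) = 0.3322
−0.19·log₂(0.19) = 0.4552
−0.14·log₂(0.14) = 0.3971
−0.15·log₂(0.15) = 0.4105
Sum ≈ 2.7342 → 2.734 bits.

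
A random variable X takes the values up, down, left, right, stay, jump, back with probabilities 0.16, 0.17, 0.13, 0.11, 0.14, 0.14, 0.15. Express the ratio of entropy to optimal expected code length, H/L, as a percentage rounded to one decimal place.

98.8%

Entropy H = −Σ p log₂ p ≈ 2.7953 bits.
Huffman merges: 11/100+13/100→6/25; 7/50+7/50→7/25; 3/20+4/25→31/100; 17/100+6/25→41/100; 7/25+31/100→59/100; 41/100+59/100→1. L = 283/100 ≈ 2.8300.
Efficiency = H/L = 2.7953/2.8300 = 98.8%.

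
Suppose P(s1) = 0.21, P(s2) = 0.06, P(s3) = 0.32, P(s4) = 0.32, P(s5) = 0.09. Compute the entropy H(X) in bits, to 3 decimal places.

H = −Σ pᵢ log₂ pᵢ.
−0.21·log₂(0.21) = 0.4728
−0.06·log₂(0.06) = 0.2435
−0.32·log₂(0.32) = 0.5260
−0.32·log₂(0.32) = 0.5260
−0.09·log₂(0.09) = 0.3127
Sum ≈ 2.0811 → 2.081 bits.

2.081 bits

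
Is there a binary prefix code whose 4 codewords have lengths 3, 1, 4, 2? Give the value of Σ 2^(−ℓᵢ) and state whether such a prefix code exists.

With common denominator 2^4 = 16: Σ 2^(−ℓᵢ) = 2/16 + 8/16 + 1/16 + 4/16 = 15/16 = 0.9375.
Kraft's inequality requires Σ ≤ 1; here Σ = 0.9375 ≤ 1, so such a prefix code exists.

0.9375; yes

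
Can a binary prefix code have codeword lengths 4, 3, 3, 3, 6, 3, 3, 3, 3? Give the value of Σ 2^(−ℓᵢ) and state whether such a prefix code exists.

0.953125; yes

With common denominator 2^6 = 64: Σ 2^(−ℓᵢ) = 4/64 + 8/64 + 8/64 + 8/64 + 1/64 + 8/64 + 8/64 + 8/64 + 8/64 = 61/64 = 0.953125.
Kraft's inequality requires Σ ≤ 1; here Σ = 0.953125 ≤ 1, so such a prefix code exists.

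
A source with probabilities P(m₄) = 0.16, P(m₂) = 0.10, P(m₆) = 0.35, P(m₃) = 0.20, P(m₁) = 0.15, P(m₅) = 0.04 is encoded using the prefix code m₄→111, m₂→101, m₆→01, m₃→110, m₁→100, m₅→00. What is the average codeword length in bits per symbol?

2.61 bits/symbol

L̄ = Σ pᵢ·ℓᵢ = 0.16·3 + 0.10·3 + 0.35·2 + 0.20·3 + 0.15·3 + 0.04·2 = 2.61 bits/symbol.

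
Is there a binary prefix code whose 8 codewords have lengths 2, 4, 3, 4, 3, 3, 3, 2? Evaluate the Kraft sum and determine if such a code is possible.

1.125; no

With common denominator 2^4 = 16: Σ 2^(−ℓᵢ) = 4/16 + 1/16 + 2/16 + 1/16 + 2/16 + 2/16 + 2/16 + 4/16 = 18/16 = 1.125.
Kraft's inequality requires Σ ≤ 1; here Σ = 1.125 > 1, so no such prefix code exists.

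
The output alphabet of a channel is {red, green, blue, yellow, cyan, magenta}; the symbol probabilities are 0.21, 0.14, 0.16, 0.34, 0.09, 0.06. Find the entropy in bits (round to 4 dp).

2.3783 bits

H = −Σ pᵢ log₂ pᵢ.
−0.21·log₂(0.21) = 0.4728
−0.14·log₂(0.14) = 0.3971
−0.16·log₂(0.16) = 0.4230
−0.34·log₂(0.34) = 0.5292
−0.09·log₂(0.09) = 0.3127
−0.06·log₂(0.06) = 0.2435
Sum ≈ 2.3783 → 2.3783 bits.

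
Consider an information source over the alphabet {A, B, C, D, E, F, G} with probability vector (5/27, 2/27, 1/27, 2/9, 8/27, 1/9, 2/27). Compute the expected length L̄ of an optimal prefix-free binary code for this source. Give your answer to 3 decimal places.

Repeatedly combine the two least-probable nodes; the expected code length is the sum of the merged weights.
merge 1/27 + 2/27 → 1/9
merge 2/27 + 1/9 → 5/27
merge 1/9 + 5/27 → 8/27
merge 5/27 + 2/9 → 11/27
merge 8/27 + 8/27 → 16/27
merge 11/27 + 16/27 → 1
L = 1/9 + 5/27 + 8/27 + 11/27 + 16/27 + 1 = 70/27 ≈ 2.593 bits/symbol.

2.593 bits/symbol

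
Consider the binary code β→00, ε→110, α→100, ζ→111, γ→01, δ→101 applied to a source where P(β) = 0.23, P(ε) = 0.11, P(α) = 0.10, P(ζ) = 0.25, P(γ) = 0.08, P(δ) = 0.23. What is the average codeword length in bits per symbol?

2.69 bits/symbol

L̄ = Σ pᵢ·ℓᵢ = 0.23·2 + 0.11·3 + 0.10·3 + 0.25·3 + 0.08·2 + 0.23·3 = 2.69 bits/symbol.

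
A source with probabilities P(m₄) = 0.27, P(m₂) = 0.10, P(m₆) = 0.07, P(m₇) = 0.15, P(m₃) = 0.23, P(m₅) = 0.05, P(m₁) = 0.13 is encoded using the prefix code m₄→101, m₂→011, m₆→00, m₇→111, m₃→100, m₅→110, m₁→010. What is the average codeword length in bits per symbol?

L̄ = Σ pᵢ·ℓᵢ = 0.27·3 + 0.10·3 + 0.07·2 + 0.15·3 + 0.23·3 + 0.05·3 + 0.13·3 = 2.93 bits/symbol.

2.93 bits/symbol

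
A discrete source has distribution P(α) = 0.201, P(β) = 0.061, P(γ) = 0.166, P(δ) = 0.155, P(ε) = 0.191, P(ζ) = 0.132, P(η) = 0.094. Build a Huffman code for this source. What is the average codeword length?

2.763 bits/symbol

Repeatedly combine the two least-probable nodes; the expected code length is the sum of the merged weights.
merge 61/1000 + 47/500 → 31/200
merge 33/250 + 31/200 → 287/1000
merge 31/200 + 83/500 → 321/1000
merge 191/1000 + 201/1000 → 49/125
merge 287/1000 + 321/1000 → 76/125
merge 49/125 + 76/125 → 1
L = 31/200 + 287/1000 + 321/1000 + 49/125 + 76/125 + 1 = 2763/1000 = 2.763 bits/symbol.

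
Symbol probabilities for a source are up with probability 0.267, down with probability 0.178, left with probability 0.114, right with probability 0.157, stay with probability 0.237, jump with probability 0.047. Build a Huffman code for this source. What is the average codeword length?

Repeatedly combine the two least-probable nodes; the expected code length is the sum of the merged weights.
merge 47/1000 + 57/500 → 161/1000
merge 157/1000 + 161/1000 → 159/500
merge 89/500 + 237/1000 → 83/200
merge 267/1000 + 159/500 → 117/200
merge 83/200 + 117/200 → 1
L = 161/1000 + 159/500 + 83/200 + 117/200 + 1 = 2479/1000 = 2.479 bits/symbol.

2.479 bits/symbol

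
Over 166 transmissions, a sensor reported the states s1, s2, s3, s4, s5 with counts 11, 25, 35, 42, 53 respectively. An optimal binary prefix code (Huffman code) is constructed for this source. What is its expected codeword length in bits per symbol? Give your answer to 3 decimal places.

2.217 bits/symbol

Probabilities are the counts divided by 166.
Repeatedly combine the two least-probable nodes; the expected code length is the sum of the merged weights.
merge 11/166 + 25/166 → 18/83
merge 35/166 + 18/83 → 71/166
merge 21/83 + 53/166 → 95/166
merge 71/166 + 95/166 → 1
L = 18/83 + 71/166 + 95/166 + 1 = 184/83 ≈ 2.217 bits/symbol.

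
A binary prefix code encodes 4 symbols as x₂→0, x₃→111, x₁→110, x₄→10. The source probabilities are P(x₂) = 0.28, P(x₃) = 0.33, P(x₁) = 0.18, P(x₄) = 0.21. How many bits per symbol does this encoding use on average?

2.23 bits/symbol

L̄ = Σ pᵢ·ℓᵢ = 0.28·1 + 0.33·3 + 0.18·3 + 0.21·2 = 2.23 bits/symbol.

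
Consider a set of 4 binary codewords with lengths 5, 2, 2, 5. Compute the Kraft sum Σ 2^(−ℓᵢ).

0.5625

With common denominator 2^5 = 32: Σ 2^(−ℓᵢ) = 1/32 + 8/32 + 8/32 + 1/32 = 18/32 = 0.5625.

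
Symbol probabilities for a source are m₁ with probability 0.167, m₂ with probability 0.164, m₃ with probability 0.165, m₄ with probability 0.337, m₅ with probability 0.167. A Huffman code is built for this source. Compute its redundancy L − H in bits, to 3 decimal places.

Entropy H = −Σ p log₂ p ≈ 2.2479 bits.
Huffman merges: 41/250+33/200→329/1000; 167/1000+167/1000→167/500; 329/1000+167/500→663/1000; 337/1000+663/1000→1. L = 1163/500 ≈ 2.3260.
L − H = 2.3260 − 2.2479 = 0.078 bits.

0.078 bits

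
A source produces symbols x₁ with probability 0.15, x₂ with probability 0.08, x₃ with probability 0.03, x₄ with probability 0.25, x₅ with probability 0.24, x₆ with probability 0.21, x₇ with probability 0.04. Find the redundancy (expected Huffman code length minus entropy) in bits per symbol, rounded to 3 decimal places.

Entropy H = −Σ p log₂ p ≈ 2.5065 bits.
Huffman merges: 3/100+1/25→7/100; 7/100+2/25→3/20; 3/20+3/20→3/10; 21/100+6/25→9/20; 1/4+3/10→11/20; 9/20+11/20→1. L = 63/25 ≈ 2.5200.
L − H = 2.5200 − 2.5065 = 0.013 bits.

0.013 bits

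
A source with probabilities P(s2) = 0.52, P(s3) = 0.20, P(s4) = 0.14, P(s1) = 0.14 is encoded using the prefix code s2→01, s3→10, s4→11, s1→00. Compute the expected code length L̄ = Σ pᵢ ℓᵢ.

L̄ = Σ pᵢ·ℓᵢ = 0.52·2 + 0.20·2 + 0.14·2 + 0.14·2 = 2 bits/symbol.

2 bits/symbol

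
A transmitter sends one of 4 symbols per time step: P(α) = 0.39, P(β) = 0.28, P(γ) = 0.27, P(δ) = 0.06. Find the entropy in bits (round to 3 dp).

H = −Σ pᵢ log₂ pᵢ.
−0.39·log₂(0.39) = 0.5298
−0.28·log₂(0.28) = 0.5142
−0.27·log₂(0.27) = 0.5100
−0.06·log₂(0.06) = 0.2435
Sum ≈ 1.7976 → 1.798 bits.

1.798 bits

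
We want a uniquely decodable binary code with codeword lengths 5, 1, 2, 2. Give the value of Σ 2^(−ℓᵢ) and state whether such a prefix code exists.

1.03125; no

With common denominator 2^5 = 32: Σ 2^(−ℓᵢ) = 1/32 + 16/32 + 8/32 + 8/32 = 33/32 = 1.03125.
Kraft's inequality requires Σ ≤ 1; here Σ = 1.03125 > 1, so no such prefix code exists.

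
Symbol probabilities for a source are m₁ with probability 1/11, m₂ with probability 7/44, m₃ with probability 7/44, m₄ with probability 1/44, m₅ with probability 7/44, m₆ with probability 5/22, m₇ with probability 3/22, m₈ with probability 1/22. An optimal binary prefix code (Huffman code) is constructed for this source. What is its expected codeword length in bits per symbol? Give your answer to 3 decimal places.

2.841 bits/symbol

Repeatedly combine the two least-probable nodes; the expected code length is the sum of the merged weights.
merge 1/44 + 1/22 → 3/44
merge 3/44 + 1/11 → 7/44
merge 3/22 + 7/44 → 13/44
merge 7/44 + 7/44 → 7/22
merge 7/44 + 5/22 → 17/44
merge 13/44 + 7/22 → 27/44
merge 17/44 + 27/44 → 1
L = 3/44 + 7/44 + 13/44 + 7/22 + 17/44 + 27/44 + 1 = 125/44 ≈ 2.841 bits/symbol.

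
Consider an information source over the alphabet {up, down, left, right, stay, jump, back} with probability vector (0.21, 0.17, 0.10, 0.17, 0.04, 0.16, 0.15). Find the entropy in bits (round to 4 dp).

H = −Σ pᵢ log₂ pᵢ.
−0.21·log₂(0.21) = 0.4728
−0.17·log₂(0.17) = 0.4346
−0.10·log₂(0.10) = 0.3322
−0.17·log₂(0.17) = 0.4346
−0.04·log₂(0.04) = 0.1858
−0.16·log₂(0.16) = 0.4230
−0.15·log₂(0.15) = 0.4105
Sum ≈ 2.6935 → 2.6935 bits.

2.6935 bits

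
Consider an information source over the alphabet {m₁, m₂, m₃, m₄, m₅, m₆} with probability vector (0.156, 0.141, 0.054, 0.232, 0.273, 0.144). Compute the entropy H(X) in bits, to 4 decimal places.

2.4470 bits

H = −Σ pᵢ log₂ pᵢ.
−0.156·log₂(0.156) = 0.4181
−0.141·log₂(0.141) = 0.3985
−0.054·log₂(0.054) = 0.2274
−0.232·log₂(0.232) = 0.4890
−0.273·log₂(0.273) = 0.5113
−0.144·log₂(0.144) = 0.4026
Sum ≈ 2.4470 → 2.4470 bits.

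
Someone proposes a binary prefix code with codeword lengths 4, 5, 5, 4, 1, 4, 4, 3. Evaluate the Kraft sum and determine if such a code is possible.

With common denominator 2^5 = 32: Σ 2^(−ℓᵢ) = 2/32 + 1/32 + 1/32 + 2/32 + 16/32 + 2/32 + 2/32 + 4/32 = 30/32 = 0.9375.
Kraft's inequality requires Σ ≤ 1; here Σ = 0.9375 ≤ 1, so such a prefix code exists.

0.9375; yes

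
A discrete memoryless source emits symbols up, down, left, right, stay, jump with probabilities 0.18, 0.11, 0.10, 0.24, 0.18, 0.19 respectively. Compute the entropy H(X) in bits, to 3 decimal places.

2.522 bits

H = −Σ pᵢ log₂ pᵢ.
−0.18·log₂(0.18) = 0.4453
−0.11·log₂(0.11) = 0.3503
−0.10·log₂(0.10) = 0.3322
−0.24·log₂(0.24) = 0.4941
−0.18·log₂(0.18) = 0.4453
−0.19·log₂(0.19) = 0.4552
Sum ≈ 2.5225 → 2.522 bits.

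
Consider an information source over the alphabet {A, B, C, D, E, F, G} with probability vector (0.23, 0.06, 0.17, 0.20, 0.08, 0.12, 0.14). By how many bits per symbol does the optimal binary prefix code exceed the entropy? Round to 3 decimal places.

Entropy H = −Σ p log₂ p ≈ 2.6859 bits.
Huffman merges: 3/50+2/25→7/50; 3/25+7/50→13/50; 7/50+17/100→31/100; 1/5+23/100→43/100; 13/50+31/100→57/100; 43/100+57/100→1. L = 271/100 ≈ 2.7100.
L − H = 2.7100 − 2.6859 = 0.024 bits.

0.024 bits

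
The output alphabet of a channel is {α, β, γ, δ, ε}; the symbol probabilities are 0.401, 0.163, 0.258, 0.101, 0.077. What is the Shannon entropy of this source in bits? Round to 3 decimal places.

H = −Σ pᵢ log₂ pᵢ.
−0.401·log₂(0.401) = 0.5286
−0.163·log₂(0.163) = 0.4266
−0.258·log₂(0.258) = 0.5043
−0.101·log₂(0.101) = 0.3341
−0.077·log₂(0.077) = 0.2848
Sum ≈ 2.0784 → 2.078 bits.

2.078 bits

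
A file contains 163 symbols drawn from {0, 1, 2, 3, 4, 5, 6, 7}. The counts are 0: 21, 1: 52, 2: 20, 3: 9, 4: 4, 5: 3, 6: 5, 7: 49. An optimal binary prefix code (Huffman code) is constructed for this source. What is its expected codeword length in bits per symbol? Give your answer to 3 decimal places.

2.497 bits/symbol

Probabilities are the counts divided by 163.
Repeatedly combine the two least-probable nodes; the expected code length is the sum of the merged weights.
merge 3/163 + 4/163 → 7/163
merge 5/163 + 7/163 → 12/163
merge 9/163 + 12/163 → 21/163
merge 20/163 + 21/163 → 41/163
merge 21/163 + 41/163 → 62/163
merge 49/163 + 52/163 → 101/163
merge 62/163 + 101/163 → 1
L = 7/163 + 12/163 + 21/163 + 41/163 + 62/163 + 101/163 + 1 = 407/163 ≈ 2.497 bits/symbol.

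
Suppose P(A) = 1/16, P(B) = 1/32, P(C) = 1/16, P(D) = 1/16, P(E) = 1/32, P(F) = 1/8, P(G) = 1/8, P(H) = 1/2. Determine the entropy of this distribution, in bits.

2.3125 bits

Each probability is a power of 1/2, so log₂(1/p) is an integer.
H = Σ p·log₂(1/p) = 1/16·4 + 1/32·5 + 1/16·4 + 1/16·4 + 1/32·5 + 1/8·3 + 1/8·3 + 1/2·1 = 2.3125 bits.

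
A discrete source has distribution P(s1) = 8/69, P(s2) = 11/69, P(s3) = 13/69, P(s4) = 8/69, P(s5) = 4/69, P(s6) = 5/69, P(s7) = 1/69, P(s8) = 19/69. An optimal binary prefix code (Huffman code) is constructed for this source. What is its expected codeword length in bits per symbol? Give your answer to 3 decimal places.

Repeatedly combine the two least-probable nodes; the expected code length is the sum of the merged weights.
merge 1/69 + 4/69 → 5/69
merge 5/69 + 5/69 → 10/69
merge 8/69 + 8/69 → 16/69
merge 10/69 + 11/69 → 7/23
merge 13/69 + 16/69 → 29/69
merge 19/69 + 7/23 → 40/69
merge 29/69 + 40/69 → 1
L = 5/69 + 10/69 + 16/69 + 7/23 + 29/69 + 40/69 + 1 = 190/69 ≈ 2.754 bits/symbol.

2.754 bits/symbol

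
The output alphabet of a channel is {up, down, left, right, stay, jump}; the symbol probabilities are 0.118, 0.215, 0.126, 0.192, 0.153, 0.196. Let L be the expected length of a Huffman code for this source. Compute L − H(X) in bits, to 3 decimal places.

Entropy H = −Σ p log₂ p ≈ 2.5495 bits.
Huffman merges: 59/500+63/500→61/250; 153/1000+24/125→69/200; 49/250+43/200→411/1000; 61/250+69/200→589/1000; 411/1000+589/1000→1. L = 2589/1000 ≈ 2.5890.
L − H = 2.5890 − 2.5495 = 0.040 bits.

0.040 bits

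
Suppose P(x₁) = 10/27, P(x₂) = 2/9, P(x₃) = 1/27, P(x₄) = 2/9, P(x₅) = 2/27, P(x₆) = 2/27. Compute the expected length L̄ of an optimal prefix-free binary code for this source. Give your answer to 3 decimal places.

2.296 bits/symbol

Repeatedly combine the two least-probable nodes; the expected code length is the sum of the merged weights.
merge 1/27 + 2/27 → 1/9
merge 2/27 + 1/9 → 5/27
merge 5/27 + 2/9 → 11/27
merge 2/9 + 10/27 → 16/27
merge 11/27 + 16/27 → 1
L = 1/9 + 5/27 + 11/27 + 16/27 + 1 = 62/27 ≈ 2.296 bits/symbol.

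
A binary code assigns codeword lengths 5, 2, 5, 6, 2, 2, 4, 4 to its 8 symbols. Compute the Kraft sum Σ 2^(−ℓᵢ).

With common denominator 2^6 = 64: Σ 2^(−ℓᵢ) = 2/64 + 16/64 + 2/64 + 1/64 + 16/64 + 16/64 + 4/64 + 4/64 = 61/64 = 0.953125.

0.953125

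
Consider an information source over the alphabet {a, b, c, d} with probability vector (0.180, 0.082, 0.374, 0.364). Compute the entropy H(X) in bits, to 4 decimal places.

1.8026 bits

H = −Σ pᵢ log₂ pᵢ.
−0.180·log₂(0.180) = 0.4453
−0.082·log₂(0.082) = 0.2959
−0.374·log₂(0.374) = 0.5307
−0.364·log₂(0.364) = 0.5307
Sum ≈ 1.8026 → 1.8026 bits.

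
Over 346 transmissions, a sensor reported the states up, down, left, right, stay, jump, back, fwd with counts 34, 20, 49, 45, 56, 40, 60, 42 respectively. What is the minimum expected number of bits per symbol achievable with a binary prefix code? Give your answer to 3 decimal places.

2.983 bits/symbol

Probabilities are the counts divided by 346.
Repeatedly combine the two least-probable nodes; the expected code length is the sum of the merged weights.
merge 10/173 + 17/173 → 27/173
merge 20/173 + 21/173 → 41/173
merge 45/346 + 49/346 → 47/173
merge 27/173 + 28/173 → 55/173
merge 30/173 + 41/173 → 71/173
merge 47/173 + 55/173 → 102/173
merge 71/173 + 102/173 → 1
L = 27/173 + 41/173 + 47/173 + 55/173 + 71/173 + 102/173 + 1 = 516/173 ≈ 2.983 bits/symbol.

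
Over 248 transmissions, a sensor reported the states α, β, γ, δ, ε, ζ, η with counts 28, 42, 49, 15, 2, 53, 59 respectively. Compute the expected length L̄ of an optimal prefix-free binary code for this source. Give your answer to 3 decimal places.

2.601 bits/symbol

Probabilities are the counts divided by 248.
Repeatedly combine the two least-probable nodes; the expected code length is the sum of the merged weights.
merge 1/124 + 15/248 → 17/248
merge 17/248 + 7/62 → 45/248
merge 21/124 + 45/248 → 87/248
merge 49/248 + 53/248 → 51/124
merge 59/248 + 87/248 → 73/124
merge 51/124 + 73/124 → 1
L = 17/248 + 45/248 + 87/248 + 51/124 + 73/124 + 1 = 645/248 ≈ 2.601 bits/symbol.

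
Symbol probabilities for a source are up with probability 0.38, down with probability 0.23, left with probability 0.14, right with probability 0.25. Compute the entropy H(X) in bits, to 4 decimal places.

H = −Σ pᵢ log₂ pᵢ.
−0.38·log₂(0.38) = 0.5305
−0.23·log₂(0.23) = 0.4877
−0.14·log₂(0.14) = 0.3971
−0.25·log₂(0.25) = 0.5000
Sum ≈ 1.9152 → 1.9152 bits.

1.9152 bits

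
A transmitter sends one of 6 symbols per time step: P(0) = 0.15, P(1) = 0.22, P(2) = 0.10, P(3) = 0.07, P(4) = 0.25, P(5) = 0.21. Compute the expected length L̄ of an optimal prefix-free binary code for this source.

Repeatedly combine the two least-probable nodes; the expected code length is the sum of the merged weights.
merge 7/100 + 1/10 → 17/100
merge 3/20 + 17/100 → 8/25
merge 21/100 + 11/50 → 43/100
merge 1/4 + 8/25 → 57/100
merge 43/100 + 57/100 → 1
L = 17/100 + 8/25 + 43/100 + 57/100 + 1 = 249/100 = 2.49 bits/symbol.

2.49 bits/symbol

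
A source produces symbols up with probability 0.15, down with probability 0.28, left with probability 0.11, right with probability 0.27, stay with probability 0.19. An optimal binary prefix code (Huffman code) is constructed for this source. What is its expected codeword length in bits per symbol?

Repeatedly combine the two least-probable nodes; the expected code length is the sum of the merged weights.
merge 11/100 + 3/20 → 13/50
merge 19/100 + 13/50 → 9/20
merge 27/100 + 7/25 → 11/20
merge 9/20 + 11/20 → 1
L = 13/50 + 9/20 + 11/20 + 1 = 113/50 = 2.26 bits/symbol.

2.26 bits/symbol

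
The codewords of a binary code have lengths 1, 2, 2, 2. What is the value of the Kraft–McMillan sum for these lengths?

With common denominator 2^2 = 4: Σ 2^(−ℓᵢ) = 2/4 + 1/4 + 1/4 + 1/4 = 5/4 = 1.25.

1.25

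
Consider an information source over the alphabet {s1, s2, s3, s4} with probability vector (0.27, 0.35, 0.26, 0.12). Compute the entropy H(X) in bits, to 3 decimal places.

H = −Σ pᵢ log₂ pᵢ.
−0.27·log₂(0.27) = 0.5100
−0.35·log₂(0.35) = 0.5301
−0.26·log₂(0.26) = 0.5053
−0.12·log₂(0.12) = 0.3671
Sum ≈ 1.9125 → 1.912 bits.

1.912 bits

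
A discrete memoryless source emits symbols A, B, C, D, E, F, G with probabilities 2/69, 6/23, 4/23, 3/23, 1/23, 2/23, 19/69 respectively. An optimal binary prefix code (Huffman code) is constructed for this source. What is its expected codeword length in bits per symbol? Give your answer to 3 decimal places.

Repeatedly combine the two least-probable nodes; the expected code length is the sum of the merged weights.
merge 2/69 + 1/23 → 5/69
merge 5/69 + 2/23 → 11/69
merge 3/23 + 11/69 → 20/69
merge 4/23 + 6/23 → 10/23
merge 19/69 + 20/69 → 13/23
merge 10/23 + 13/23 → 1
L = 5/69 + 11/69 + 20/69 + 10/23 + 13/23 + 1 = 58/23 ≈ 2.522 bits/symbol.

2.522 bits/symbol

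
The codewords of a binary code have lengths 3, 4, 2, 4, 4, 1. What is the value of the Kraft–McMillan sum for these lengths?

With common denominator 2^4 = 16: Σ 2^(−ℓᵢ) = 2/16 + 1/16 + 4/16 + 1/16 + 1/16 + 8/16 = 17/16 = 1.0625.

1.0625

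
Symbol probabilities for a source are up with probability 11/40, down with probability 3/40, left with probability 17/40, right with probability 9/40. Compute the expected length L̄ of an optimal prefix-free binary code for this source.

1.875 bits/symbol

Repeatedly combine the two least-probable nodes; the expected code length is the sum of the merged weights.
merge 3/40 + 9/40 → 3/10
merge 11/40 + 3/10 → 23/40
merge 17/40 + 23/40 → 1
L = 3/10 + 23/40 + 1 = 15/8 = 1.875 bits/symbol.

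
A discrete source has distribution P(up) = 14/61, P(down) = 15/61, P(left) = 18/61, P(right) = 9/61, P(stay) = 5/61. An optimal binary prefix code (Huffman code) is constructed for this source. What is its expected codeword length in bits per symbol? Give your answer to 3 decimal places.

2.230 bits/symbol

Repeatedly combine the two least-probable nodes; the expected code length is the sum of the merged weights.
merge 5/61 + 9/61 → 14/61
merge 14/61 + 14/61 → 28/61
merge 15/61 + 18/61 → 33/61
merge 28/61 + 33/61 → 1
L = 14/61 + 28/61 + 33/61 + 1 = 136/61 ≈ 2.230 bits/symbol.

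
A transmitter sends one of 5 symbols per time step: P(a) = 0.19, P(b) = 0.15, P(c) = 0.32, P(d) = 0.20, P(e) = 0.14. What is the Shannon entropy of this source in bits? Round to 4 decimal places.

2.2533 bits

H = −Σ pᵢ log₂ pᵢ.
−0.19·log₂(0.19) = 0.4552
−0.15·log₂(0.15) = 0.4105
−0.32·log₂(0.32) = 0.5260
−0.20·log₂(0.20) = 0.4644
−0.14·log₂(0.14) = 0.3971
Sum ≈ 2.2533 → 2.2533 bits.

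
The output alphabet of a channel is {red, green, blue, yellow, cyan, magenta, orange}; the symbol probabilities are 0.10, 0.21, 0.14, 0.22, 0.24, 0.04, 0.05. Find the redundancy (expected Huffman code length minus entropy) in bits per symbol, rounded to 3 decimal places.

Entropy H = −Σ p log₂ p ≈ 2.5787 bits.
Huffman merges: 1/25+1/20→9/100; 9/100+1/10→19/100; 7/50+19/100→33/100; 21/100+11/50→43/100; 6/25+33/100→57/100; 43/100+57/100→1. L = 261/100 ≈ 2.6100.
L − H = 2.6100 − 2.5787 = 0.031 bits.

0.031 bits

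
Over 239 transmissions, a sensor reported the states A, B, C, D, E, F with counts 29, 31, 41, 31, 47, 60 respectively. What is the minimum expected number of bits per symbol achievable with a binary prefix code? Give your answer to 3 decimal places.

Probabilities are the counts divided by 239.
Repeatedly combine the two least-probable nodes; the expected code length is the sum of the merged weights.
merge 29/239 + 31/239 → 60/239
merge 31/239 + 41/239 → 72/239
merge 47/239 + 60/239 → 107/239
merge 60/239 + 72/239 → 132/239
merge 107/239 + 132/239 → 1
L = 60/239 + 72/239 + 107/239 + 132/239 + 1 = 610/239 ≈ 2.552 bits/symbol.

2.552 bits/symbol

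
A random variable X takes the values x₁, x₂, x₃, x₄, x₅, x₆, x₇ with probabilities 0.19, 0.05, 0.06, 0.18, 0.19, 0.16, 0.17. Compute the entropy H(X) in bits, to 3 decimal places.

H = −Σ pᵢ log₂ pᵢ.
−0.19·log₂(0.19) = 0.4552
−0.05·log₂(0.05) = 0.2161
−0.06·log₂(0.06) = 0.2435
−0.18·log₂(0.18) = 0.4453
−0.19·log₂(0.19) = 0.4552
−0.16·log₂(0.16) = 0.4230
−0.17·log₂(0.17) = 0.4346
Sum ≈ 2.6730 → 2.673 bits.

2.673 bits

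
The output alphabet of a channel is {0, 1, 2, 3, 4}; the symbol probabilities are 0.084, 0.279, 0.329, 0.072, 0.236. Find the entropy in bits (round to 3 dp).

2.107 bits

H = −Σ pᵢ log₂ pᵢ.
−0.084·log₂(0.084) = 0.3002
−0.279·log₂(0.279) = 0.5138
−0.329·log₂(0.329) = 0.5277
−0.072·log₂(0.072) = 0.2733
−0.236·log₂(0.236) = 0.4916
Sum ≈ 2.1066 → 2.107 bits.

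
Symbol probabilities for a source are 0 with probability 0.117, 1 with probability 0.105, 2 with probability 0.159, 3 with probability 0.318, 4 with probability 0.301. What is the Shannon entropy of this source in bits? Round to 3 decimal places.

H = −Σ pᵢ log₂ pᵢ.
−0.117·log₂(0.117) = 0.3622
−0.105·log₂(0.105) = 0.3414
−0.159·log₂(0.159) = 0.4218
−0.318·log₂(0.318) = 0.5256
−0.301·log₂(0.301) = 0.5214
Sum ≈ 2.1724 → 2.172 bits.

2.172 bits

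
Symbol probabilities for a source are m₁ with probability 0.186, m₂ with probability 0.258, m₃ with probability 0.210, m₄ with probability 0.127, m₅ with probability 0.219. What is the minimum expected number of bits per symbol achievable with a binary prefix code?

Repeatedly combine the two least-probable nodes; the expected code length is the sum of the merged weights.
merge 127/1000 + 93/500 → 313/1000
merge 21/100 + 219/1000 → 429/1000
merge 129/500 + 313/1000 → 571/1000
merge 429/1000 + 571/1000 → 1
L = 313/1000 + 429/1000 + 571/1000 + 1 = 2313/1000 = 2.313 bits/symbol.

2.313 bits/symbol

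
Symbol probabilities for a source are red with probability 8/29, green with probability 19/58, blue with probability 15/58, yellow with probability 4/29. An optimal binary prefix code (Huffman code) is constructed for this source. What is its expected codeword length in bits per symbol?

2 bits/symbol

Repeatedly combine the two least-probable nodes; the expected code length is the sum of the merged weights.
merge 4/29 + 15/58 → 23/58
merge 8/29 + 19/58 → 35/58
merge 23/58 + 35/58 → 1
L = 23/58 + 35/58 + 1 = 2 bits/symbol.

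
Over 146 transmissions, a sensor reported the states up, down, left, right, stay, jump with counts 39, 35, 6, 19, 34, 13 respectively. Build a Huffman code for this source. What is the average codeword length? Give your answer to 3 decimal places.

Probabilities are the counts divided by 146.
Repeatedly combine the two least-probable nodes; the expected code length is the sum of the merged weights.
merge 3/73 + 13/146 → 19/146
merge 19/146 + 19/146 → 19/73
merge 17/73 + 35/146 → 69/146
merge 19/73 + 39/146 → 77/146
merge 69/146 + 77/146 → 1
L = 19/146 + 19/73 + 69/146 + 77/146 + 1 = 349/146 ≈ 2.390 bits/symbol.

2.390 bits/symbol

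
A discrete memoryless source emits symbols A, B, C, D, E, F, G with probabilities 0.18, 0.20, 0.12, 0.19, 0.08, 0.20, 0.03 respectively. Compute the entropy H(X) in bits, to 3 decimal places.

H = −Σ pᵢ log₂ pᵢ.
−0.18·log₂(0.18) = 0.4453
−0.20·log₂(0.20) = 0.4644
−0.12·log₂(0.12) = 0.3671
−0.19·log₂(0.19) = 0.4552
−0.08·log₂(0.08) = 0.2915
−0.20·log₂(0.20) = 0.4644
−0.03·log₂(0.03) = 0.1518
Sum ≈ 2.6396 → 2.640 bits.

2.640 bits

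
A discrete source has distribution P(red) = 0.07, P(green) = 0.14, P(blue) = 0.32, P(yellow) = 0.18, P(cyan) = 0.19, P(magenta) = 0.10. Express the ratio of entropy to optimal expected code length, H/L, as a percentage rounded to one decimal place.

Entropy H = −Σ p log₂ p ≈ 2.4244 bits.
Huffman merges: 7/100+1/10→17/100; 7/50+17/100→31/100; 9/50+19/100→37/100; 31/100+8/25→63/100; 37/100+63/100→1. L = 62/25 ≈ 2.4800.
Efficiency = H/L = 2.4244/2.4800 = 97.8%.

97.8%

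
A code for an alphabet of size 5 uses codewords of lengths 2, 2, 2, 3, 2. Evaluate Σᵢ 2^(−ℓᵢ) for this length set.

With common denominator 2^3 = 8: Σ 2^(−ℓᵢ) = 2/8 + 2/8 + 2/8 + 1/8 + 2/8 = 9/8 = 1.125.

1.125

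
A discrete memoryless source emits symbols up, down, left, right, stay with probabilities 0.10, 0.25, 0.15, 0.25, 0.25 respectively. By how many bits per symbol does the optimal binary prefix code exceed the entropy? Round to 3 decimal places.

Entropy H = −Σ p log₂ p ≈ 2.2427 bits.
Huffman merges: 1/10+3/20→1/4; 1/4+1/4→1/2; 1/4+1/4→1/2; 1/2+1/2→1. L = 9/4 ≈ 2.2500.
L − H = 2.2500 − 2.2427 = 0.007 bits.

0.007 bits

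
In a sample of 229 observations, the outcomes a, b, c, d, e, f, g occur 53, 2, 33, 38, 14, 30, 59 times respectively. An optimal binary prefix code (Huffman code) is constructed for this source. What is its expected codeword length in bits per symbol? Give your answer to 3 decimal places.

Probabilities are the counts divided by 229.
Repeatedly combine the two least-probable nodes; the expected code length is the sum of the merged weights.
merge 2/229 + 14/229 → 16/229
merge 16/229 + 30/229 → 46/229
merge 33/229 + 38/229 → 71/229
merge 46/229 + 53/229 → 99/229
merge 59/229 + 71/229 → 130/229
merge 99/229 + 130/229 → 1
L = 16/229 + 46/229 + 71/229 + 99/229 + 130/229 + 1 = 591/229 ≈ 2.581 bits/symbol.

2.581 bits/symbol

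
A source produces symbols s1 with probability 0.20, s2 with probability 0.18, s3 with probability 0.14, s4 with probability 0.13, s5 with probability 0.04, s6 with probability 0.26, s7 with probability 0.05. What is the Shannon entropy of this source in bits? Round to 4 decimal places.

H = −Σ pᵢ log₂ pᵢ.
−0.20·log₂(0.20) = 0.4644
−0.18·log₂(0.18) = 0.4453
−0.14·log₂(0.14) = 0.3971
−0.13·log₂(0.13) = 0.3826
−0.04·log₂(0.04) = 0.1858
−0.26·log₂(0.26) = 0.5053
−0.05·log₂(0.05) = 0.2161
Sum ≈ 2.5966 → 2.5966 bits.

2.5966 bits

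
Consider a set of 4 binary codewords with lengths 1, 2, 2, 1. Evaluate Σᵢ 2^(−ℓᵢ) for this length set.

1.5

With common denominator 2^2 = 4: Σ 2^(−ℓᵢ) = 2/4 + 1/4 + 1/4 + 2/4 = 6/4 = 1.5.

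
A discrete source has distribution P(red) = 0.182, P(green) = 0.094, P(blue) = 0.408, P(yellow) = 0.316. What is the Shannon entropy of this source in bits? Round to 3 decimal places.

H = −Σ pᵢ log₂ pᵢ.
−0.182·log₂(0.182) = 0.4474
−0.094·log₂(0.094) = 0.3207
−0.408·log₂(0.408) = 0.5277
−0.316·log₂(0.316) = 0.5252
Sum ≈ 1.8209 → 1.821 bits.

1.821 bits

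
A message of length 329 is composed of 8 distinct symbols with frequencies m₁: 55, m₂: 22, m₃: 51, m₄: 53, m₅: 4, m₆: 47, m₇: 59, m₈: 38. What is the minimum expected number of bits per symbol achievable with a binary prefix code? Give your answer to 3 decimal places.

2.900 bits/symbol

Probabilities are the counts divided by 329.
Repeatedly combine the two least-probable nodes; the expected code length is the sum of the merged weights.
merge 4/329 + 22/329 → 26/329
merge 26/329 + 38/329 → 64/329
merge 1/7 + 51/329 → 14/47
merge 53/329 + 55/329 → 108/329
merge 59/329 + 64/329 → 123/329
merge 14/47 + 108/329 → 206/329
merge 123/329 + 206/329 → 1
L = 26/329 + 64/329 + 14/47 + 108/329 + 123/329 + 206/329 + 1 = 954/329 ≈ 2.900 bits/symbol.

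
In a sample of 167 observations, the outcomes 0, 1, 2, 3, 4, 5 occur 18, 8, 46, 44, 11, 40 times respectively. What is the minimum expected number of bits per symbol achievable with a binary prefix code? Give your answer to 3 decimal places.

2.335 bits/symbol

Probabilities are the counts divided by 167.
Repeatedly combine the two least-probable nodes; the expected code length is the sum of the merged weights.
merge 8/167 + 11/167 → 19/167
merge 18/167 + 19/167 → 37/167
merge 37/167 + 40/167 → 77/167
merge 44/167 + 46/167 → 90/167
merge 77/167 + 90/167 → 1
L = 19/167 + 37/167 + 77/167 + 90/167 + 1 = 390/167 ≈ 2.335 bits/symbol.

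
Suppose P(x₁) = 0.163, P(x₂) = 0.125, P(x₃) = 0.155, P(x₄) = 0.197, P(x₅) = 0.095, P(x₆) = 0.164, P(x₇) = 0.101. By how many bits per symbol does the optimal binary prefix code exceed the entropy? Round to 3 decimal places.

Entropy H = −Σ p log₂ p ≈ 2.7646 bits.
Huffman merges: 19/200+101/1000→49/250; 1/8+31/200→7/25; 163/1000+41/250→327/1000; 49/250+197/1000→393/1000; 7/25+327/1000→607/1000; 393/1000+607/1000→1. L = 2803/1000 ≈ 2.8030.
L − H = 2.8030 − 2.7646 = 0.038 bits.

0.038 bits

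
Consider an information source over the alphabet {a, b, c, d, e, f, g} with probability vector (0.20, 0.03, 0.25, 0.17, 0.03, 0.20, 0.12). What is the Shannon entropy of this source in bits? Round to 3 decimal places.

H = −Σ pᵢ log₂ pᵢ.
−0.20·log₂(0.20) = 0.4644
−0.03·log₂(0.03) = 0.1518
−0.25·log₂(0.25) = 0.5000
−0.17·log₂(0.17) = 0.4346
−0.03·log₂(0.03) = 0.1518
−0.20·log₂(0.20) = 0.4644
−0.12·log₂(0.12) = 0.3671
Sum ≈ 2.5340 → 2.534 bits.

2.534 bits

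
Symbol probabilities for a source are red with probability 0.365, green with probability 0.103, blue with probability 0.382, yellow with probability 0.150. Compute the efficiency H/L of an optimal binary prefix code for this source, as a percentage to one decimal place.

96.7%

Entropy H = −Σ p log₂ p ≈ 1.8094 bits.
Huffman merges: 103/1000+3/20→253/1000; 253/1000+73/200→309/500; 191/500+309/500→1. L = 1871/1000 ≈ 1.8710.
Efficiency = H/L = 1.8094/1.8710 = 96.7%.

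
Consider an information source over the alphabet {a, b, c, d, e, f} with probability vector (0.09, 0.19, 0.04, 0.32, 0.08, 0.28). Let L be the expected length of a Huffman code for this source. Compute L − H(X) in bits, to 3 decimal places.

Entropy H = −Σ p log₂ p ≈ 2.2854 bits.
Huffman merges: 1/25+2/25→3/25; 9/100+3/25→21/100; 19/100+21/100→2/5; 7/25+8/25→3/5; 2/5+3/5→1. L = 233/100 ≈ 2.3300.
L − H = 2.3300 − 2.2854 = 0.045 bits.

0.045 bits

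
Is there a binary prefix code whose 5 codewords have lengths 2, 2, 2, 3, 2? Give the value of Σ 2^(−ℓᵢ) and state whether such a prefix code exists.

1.125; no

With common denominator 2^3 = 8: Σ 2^(−ℓᵢ) = 2/8 + 2/8 + 2/8 + 1/8 + 2/8 = 9/8 = 1.125.
Kraft's inequality requires Σ ≤ 1; here Σ = 1.125 > 1, so no such prefix code exists.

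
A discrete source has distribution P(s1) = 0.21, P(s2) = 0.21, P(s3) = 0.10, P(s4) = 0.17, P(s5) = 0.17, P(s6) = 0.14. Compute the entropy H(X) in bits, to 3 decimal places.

H = −Σ pᵢ log₂ pᵢ.
−0.21·log₂(0.21) = 0.4728
−0.21·log₂(0.21) = 0.4728
−0.10·log₂(0.10) = 0.3322
−0.17·log₂(0.17) = 0.4346
−0.17·log₂(0.17) = 0.4346
−0.14·log₂(0.14) = 0.3971
Sum ≈ 2.5441 → 2.544 bits.

2.544 bits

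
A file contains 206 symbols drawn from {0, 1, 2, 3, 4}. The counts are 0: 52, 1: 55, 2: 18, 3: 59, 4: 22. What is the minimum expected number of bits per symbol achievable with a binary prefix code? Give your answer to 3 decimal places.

Probabilities are the counts divided by 206.
Repeatedly combine the two least-probable nodes; the expected code length is the sum of the merged weights.
merge 9/103 + 11/103 → 20/103
merge 20/103 + 26/103 → 46/103
merge 55/206 + 59/206 → 57/103
merge 46/103 + 57/103 → 1
L = 20/103 + 46/103 + 57/103 + 1 = 226/103 ≈ 2.194 bits/symbol.

2.194 bits/symbol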